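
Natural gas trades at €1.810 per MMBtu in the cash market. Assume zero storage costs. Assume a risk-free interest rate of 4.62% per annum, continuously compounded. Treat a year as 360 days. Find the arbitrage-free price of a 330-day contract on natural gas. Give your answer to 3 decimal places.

€1.888 per MMBtu

F = S·e^(rT) = 1.810 · e^(0.0462 × 330/360) = 1.810 · e^0.042350
= 1.810 × 1.043260 = €1.888 per MMBtu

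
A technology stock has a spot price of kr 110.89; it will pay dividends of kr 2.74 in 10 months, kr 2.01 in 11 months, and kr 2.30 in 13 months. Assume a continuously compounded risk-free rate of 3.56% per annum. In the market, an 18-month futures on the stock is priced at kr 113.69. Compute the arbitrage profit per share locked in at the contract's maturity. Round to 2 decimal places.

kr 3.91 per share

PV(dividends) I = 2.74·e^(−0.0356·10/12) + 2.01·e^(−0.0356·11/12) + 2.30·e^(−0.0356·13/12) = 6.8184
Fair futures F* = (S − I)·e^(rT) = (110.89 − 6.8184)·e^0.053400 = 104.0716 × 1.054852 = 109.7801
Market kr 113.69 > fair 109.7801: forward overpriced → cash-and-carry (borrow at r, buy the stock and collect the dividends, short the forward).
Profit at T = |F_mkt − F*| = |113.69 − 109.7801| = kr 3.91 per share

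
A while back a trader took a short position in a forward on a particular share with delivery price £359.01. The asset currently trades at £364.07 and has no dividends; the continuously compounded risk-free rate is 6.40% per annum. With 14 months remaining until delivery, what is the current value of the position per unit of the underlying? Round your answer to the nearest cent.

-£30.89

Current fair forward for the remaining 14 months: F = S·e^(r·T), r = 0.0640
F = 364.07 · e^(0.0640 × 14/12) = 364.07 × 1.077525 = 392.2945
Value of long forward = (F − K)·e^(−rT) = (392.2945 − 359.01) · e^(−0.0640·14/12)
= 33.2845 × 0.928053 = 30.89
Short position value = −(long value) = -£30.89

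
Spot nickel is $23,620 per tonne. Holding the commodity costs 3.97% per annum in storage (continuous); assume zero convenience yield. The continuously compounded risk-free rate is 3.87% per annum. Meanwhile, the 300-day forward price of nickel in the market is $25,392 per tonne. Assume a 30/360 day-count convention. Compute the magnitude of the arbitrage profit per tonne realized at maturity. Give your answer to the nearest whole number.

$177 per tonne

Fair forward: F* = S·e^(carry·T), with carry = (r + u) = 0.0387 + 0.0397 = 0.0784
F* = 23620 · e^(0.0784 × 300/360) = 23620 · e^0.065333 = 23620 × 1.067514 = $25214.6807
Market $25392 > fair $25214.6807: forward overpriced → cash-and-carry (buy spot, short the forward).
At maturity, profit = |F_mkt − F*| = |25392 − 25214.6807| = $177 per tonne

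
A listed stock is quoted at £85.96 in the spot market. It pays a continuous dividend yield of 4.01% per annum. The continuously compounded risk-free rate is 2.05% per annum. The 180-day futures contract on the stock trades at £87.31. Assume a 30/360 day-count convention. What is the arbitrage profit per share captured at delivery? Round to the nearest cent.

Fair futures: F* = S·e^(carry·T), with carry = (r − q) = 0.0205 − 0.0401 = -0.0196
F* = 85.96 · e^(-0.0196 × 180/360) = 85.96 · e^-0.009800 = 85.96 × 0.990248 = £85.1217
Market £87.31 > fair £85.1217: forward overpriced → cash-and-carry (buy spot, short the forward).
At maturity, profit = |F_mkt − F*| = |87.31 − 85.1217| = £2.19 per share

£2.19 per share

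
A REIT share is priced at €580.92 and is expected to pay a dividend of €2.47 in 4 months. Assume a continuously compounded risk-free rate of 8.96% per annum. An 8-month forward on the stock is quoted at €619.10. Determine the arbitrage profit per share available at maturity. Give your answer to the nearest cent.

€4.97 per share

PV(dividends) I = 2.47·e^(−0.0896·4/12) = 2.3973
Fair forward F* = (S − I)·e^(rT) = (580.92 − 2.3973)·e^0.059733 = 578.5227 × 1.061553 = 614.1325
Market €619.10 > fair 614.1325: forward overpriced → cash-and-carry (borrow at r, buy the stock and collect the dividends, short the forward).
Profit at T = |F_mkt − F*| = |619.10 − 614.1325| = €4.97 per share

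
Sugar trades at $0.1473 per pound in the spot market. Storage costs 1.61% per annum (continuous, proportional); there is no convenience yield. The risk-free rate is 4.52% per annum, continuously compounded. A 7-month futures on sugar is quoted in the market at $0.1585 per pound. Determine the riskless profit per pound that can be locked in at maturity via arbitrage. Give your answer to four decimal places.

$0.0058 per pound

Fair futures: F* = S·e^(carry·T), with carry = (r + u) = 0.0452 + 0.0161 = 0.0613
F* = 0.1473 · e^(0.0613 × 7/12) = 0.1473 · e^0.035758 = 0.1473 × 1.036405 = $0.1527
Market $0.1585 > fair $0.1527: forward overpriced → cash-and-carry (buy spot, short the forward).
At maturity, profit = |F_mkt − F*| = |0.1585 − 0.1527| = $0.0058 per pound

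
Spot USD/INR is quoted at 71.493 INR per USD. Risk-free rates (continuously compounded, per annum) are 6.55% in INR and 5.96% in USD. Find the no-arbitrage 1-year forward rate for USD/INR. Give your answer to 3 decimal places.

F = S·e^((r_INR − r_USD)T) = 71.493 · e^((0.0655 − 0.0596) × 1)
= 71.493 · e^0.005900 = 71.493 × 1.005917
F = 71.916 INR per USD

71.916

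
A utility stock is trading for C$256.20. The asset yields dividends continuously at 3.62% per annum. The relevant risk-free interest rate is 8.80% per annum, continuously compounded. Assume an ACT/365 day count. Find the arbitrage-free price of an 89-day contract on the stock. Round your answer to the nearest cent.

C$259.46

F = S·e^((r − q)T) = 256.20 · e^((0.0880 − 0.0362) × 89/365)
= 256.20 · e^0.012631 = 256.20 × 1.012711
F = C$259.46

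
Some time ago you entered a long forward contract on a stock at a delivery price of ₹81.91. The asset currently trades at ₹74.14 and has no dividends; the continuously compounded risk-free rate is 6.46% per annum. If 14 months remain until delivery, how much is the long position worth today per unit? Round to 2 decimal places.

-₹1.82

Current fair forward for the remaining 14 months: F = S·e^(r·T), r = 0.0646
F = 74.14 · e^(0.0646 × 14/12) = 74.14 × 1.078279 = 79.9436
Value of long forward = (F − K)·e^(−rT) = (79.9436 − 81.91) · e^(−0.0646·14/12)
= -1.9664 × 0.927403 = -1.82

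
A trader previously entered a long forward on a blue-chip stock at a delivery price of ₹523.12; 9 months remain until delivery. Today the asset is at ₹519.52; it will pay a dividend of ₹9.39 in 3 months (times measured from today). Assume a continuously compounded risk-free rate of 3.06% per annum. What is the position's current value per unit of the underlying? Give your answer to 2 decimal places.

-₹1.05

PV(remaining dividends) I = 9.39·e^(−0.0306·3/12) = 9.3184
Current forward F = (S − I)·e^(rT) = (519.52 − 9.3184)·e^(0.0306·9/12) = 510.2016 × 1.023215 = 522.0459
Value (long) = (F − K)·e^(−rT) = (522.0459 − 523.12) × 0.977311 = -1.0497
Value = -₹1.05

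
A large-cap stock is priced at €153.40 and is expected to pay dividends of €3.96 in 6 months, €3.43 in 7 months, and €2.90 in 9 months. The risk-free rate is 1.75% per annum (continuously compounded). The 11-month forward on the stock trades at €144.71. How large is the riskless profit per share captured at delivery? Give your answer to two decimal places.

PV(dividends) I = 3.96·e^(−0.0175·6/12) + 3.43·e^(−0.0175·7/12) + 2.90·e^(−0.0175·9/12) = 10.1829
Fair forward F* = (S − I)·e^(rT) = (153.40 − 10.1829)·e^0.016042 = 143.2171 × 1.016171 = 145.5331
Market €144.71 < fair 145.5331: forward underpriced → reverse cash-and-carry (short the stock, invest proceeds at r, pay the dividends, go long the forward).
Profit at T = |F_mkt − F*| = |144.71 − 145.5331| = €0.82 per share

€0.82 per share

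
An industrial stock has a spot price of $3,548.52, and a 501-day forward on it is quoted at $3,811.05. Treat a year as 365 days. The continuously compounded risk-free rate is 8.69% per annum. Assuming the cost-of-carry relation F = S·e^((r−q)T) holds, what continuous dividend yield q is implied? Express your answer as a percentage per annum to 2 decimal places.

From F = S·e^((r−q)T): (r − q) = ln(F/S)/T
ln(3811.05/3548.52) = ln(1.073983) = 0.071374
(r − q) = 0.071374 / (501/365) = 0.051999
q = r − ln(F/S)/T = 0.0869 − 0.051999 = 0.034901
q = 3.49%

3.49%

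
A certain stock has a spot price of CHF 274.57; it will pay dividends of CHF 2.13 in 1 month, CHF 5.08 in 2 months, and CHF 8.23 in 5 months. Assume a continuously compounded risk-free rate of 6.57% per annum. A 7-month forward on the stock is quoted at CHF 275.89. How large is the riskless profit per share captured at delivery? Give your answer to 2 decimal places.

CHF 6.34 per share

PV(dividends) I = 2.13·e^(−0.0657·1/12) + 5.08·e^(−0.0657·2/12) + 8.23·e^(−0.0657·5/12) = 15.1508
Fair forward F* = (S − I)·e^(rT) = (274.57 − 15.1508)·e^0.038325 = 259.4192 × 1.039069 = 269.5544
Market CHF 275.89 > fair 269.5544: forward overpriced → cash-and-carry (borrow at r, buy the stock and collect the dividends, short the forward).
Profit at T = |F_mkt − F*| = |275.89 − 269.5544| = CHF 6.34 per share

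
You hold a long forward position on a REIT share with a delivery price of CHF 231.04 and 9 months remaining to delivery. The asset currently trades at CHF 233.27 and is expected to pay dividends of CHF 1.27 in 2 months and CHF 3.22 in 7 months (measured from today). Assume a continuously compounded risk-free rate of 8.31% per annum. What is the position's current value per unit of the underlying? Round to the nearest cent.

CHF 11.87

PV(remaining dividends) I = 1.27·e^(−0.0831·2/12) + 3.22·e^(−0.0831·7/12) = 4.3202
Current forward F = (S − I)·e^(rT) = (233.27 − 4.3202)·e^(0.0831·9/12) = 228.9498 × 1.064308 = 243.6731
Value (long) = (F − K)·e^(−rT) = (243.6731 − 231.04) × 0.939577 = 11.8698
Value = CHF 11.87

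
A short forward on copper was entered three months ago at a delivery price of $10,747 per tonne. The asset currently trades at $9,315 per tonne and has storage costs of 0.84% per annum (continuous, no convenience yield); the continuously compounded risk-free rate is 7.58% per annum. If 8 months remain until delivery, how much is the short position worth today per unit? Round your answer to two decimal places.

Current fair forward for the remaining 8 months: F = S·e^((r + u)·T), (r + u) = 0.0758 + 0.0084 = 0.0842
F = 9315 · e^(0.0842 × 8/12) = 9315 × 1.05773871 = 9852.8361
Value of long forward = (F − K)·e^(−rT) = (9852.8361 − 10747) · e^(−0.0758·8/12)
= -894.1639 × 0.95072224 = -850.10
Short position value = −(long value) = $850.10

$850.10 per tonne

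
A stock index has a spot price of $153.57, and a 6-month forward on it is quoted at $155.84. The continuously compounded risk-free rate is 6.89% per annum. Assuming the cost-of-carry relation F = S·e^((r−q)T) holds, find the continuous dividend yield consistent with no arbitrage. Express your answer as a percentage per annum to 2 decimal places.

From F = S·e^((r−q)T): (r − q) = ln(F/S)/T
ln(155.84/153.57) = ln(1.014782) = 0.014674
(r − q) = 0.014674 / (6/12) = 0.029348
q = r − ln(F/S)/T = 0.0689 − 0.029348 = 0.039552
q = 3.96%

3.96%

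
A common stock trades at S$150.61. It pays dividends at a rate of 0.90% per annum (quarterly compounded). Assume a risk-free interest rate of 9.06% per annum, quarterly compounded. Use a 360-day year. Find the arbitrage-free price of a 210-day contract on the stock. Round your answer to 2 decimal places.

S$157.86

F = S · (1+r/4)^(4T) / (1+q/4)^(4T)
= 150.61 × 1.053650 / 1.005258 = 150.61 × 1.048139
F = S$157.86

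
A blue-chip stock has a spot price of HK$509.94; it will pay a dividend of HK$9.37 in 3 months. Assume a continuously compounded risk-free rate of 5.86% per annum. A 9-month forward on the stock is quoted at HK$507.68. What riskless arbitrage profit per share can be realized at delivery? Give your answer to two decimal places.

HK$15.52 per share

PV(dividends) I = 9.37·e^(−0.0586·3/12) = 9.2337
Fair forward F* = (S − I)·e^(rT) = (509.94 − 9.2337)·e^0.043950 = 500.7063 × 1.044930 = 523.2030
Market HK$507.68 < fair 523.2030: forward underpriced → reverse cash-and-carry (short the stock, invest proceeds at r, pay the dividends, go long the forward).
Profit at T = |F_mkt − F*| = |507.68 − 523.2030| = HK$15.52 per share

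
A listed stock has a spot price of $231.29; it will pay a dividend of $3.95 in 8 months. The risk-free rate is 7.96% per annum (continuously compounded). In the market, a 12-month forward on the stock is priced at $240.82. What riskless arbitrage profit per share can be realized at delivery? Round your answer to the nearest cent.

$5.58 per share

PV(dividends) I = 3.95·e^(−0.0796·8/12) = 3.7459
Fair forward F* = (S − I)·e^(rT) = (231.29 − 3.7459)·e^0.079600 = 227.5441 × 1.082854 = 246.3970
Market $240.82 < fair 246.3970: forward underpriced → reverse cash-and-carry (short the stock, invest proceeds at r, pay the dividends, go long the forward).
Profit at T = |F_mkt − F*| = |240.82 − 246.3970| = $5.58 per share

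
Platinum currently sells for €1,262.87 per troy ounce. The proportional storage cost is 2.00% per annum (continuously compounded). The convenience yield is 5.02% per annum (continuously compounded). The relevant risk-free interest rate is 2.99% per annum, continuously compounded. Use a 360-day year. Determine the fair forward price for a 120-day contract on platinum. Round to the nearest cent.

Net carry = r + u − y = 0.0299 + 0.0200 − 0.0502 = -0.0003
F = S·e^((r+u−y)T) = 1262.87 · e^(-0.0003 × 120/360) = 1262.87 · e^-0.00010000
= 1262.87 × 0.99990000 = €1,262.74 per troy ounce

€1,262.74 per troy ounce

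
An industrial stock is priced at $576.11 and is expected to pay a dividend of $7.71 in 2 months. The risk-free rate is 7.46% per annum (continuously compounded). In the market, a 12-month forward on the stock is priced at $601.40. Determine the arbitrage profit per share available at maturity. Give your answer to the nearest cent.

PV(dividends) I = 7.71·e^(−0.0746·2/12) = 7.6147
Fair forward F* = (S − I)·e^(rT) = (576.11 − 7.6147)·e^0.074600 = 568.4953 × 1.077453 = 612.5270
Market $601.40 < fair 612.5270: forward underpriced → reverse cash-and-carry (short the stock, invest proceeds at r, pay the dividends, go long the forward).
Profit at T = |F_mkt − F*| = |601.40 − 612.5270| = $11.13 per share

$11.13 per share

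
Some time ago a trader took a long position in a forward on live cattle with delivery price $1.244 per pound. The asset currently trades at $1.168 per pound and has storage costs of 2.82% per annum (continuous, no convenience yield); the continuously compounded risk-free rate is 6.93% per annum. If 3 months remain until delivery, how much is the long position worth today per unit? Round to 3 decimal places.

-$0.046 per pound

Current fair forward for the remaining 3 months: F = S·e^((r + u)·T), (r + u) = 0.0693 + 0.0282 = 0.0975
F = 1.168 · e^(0.0975 × 3/12) = 1.168 × 1.024674 = 1.1968
Value of long forward = (F − K)·e^(−rT) = (1.1968 − 1.244) · e^(−0.0693·3/12)
= -0.0472 × 0.982824 = -0.046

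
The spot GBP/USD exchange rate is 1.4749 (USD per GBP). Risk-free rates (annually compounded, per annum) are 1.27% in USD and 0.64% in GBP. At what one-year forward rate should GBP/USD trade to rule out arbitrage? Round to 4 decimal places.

1.4841

By covered interest parity, F = S · (1+r_USD)^T / (1+r_GBP)^T
= 1.4749 × 1.012700 / 1.006400 = 1.4749 × 1.006260
F = 1.4841 USD per GBP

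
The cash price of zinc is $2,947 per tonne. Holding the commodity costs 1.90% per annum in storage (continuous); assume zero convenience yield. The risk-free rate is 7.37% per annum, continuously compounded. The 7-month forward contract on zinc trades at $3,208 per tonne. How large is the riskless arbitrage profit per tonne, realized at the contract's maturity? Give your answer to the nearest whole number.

$97 per tonne

Fair forward: F* = S·e^(carry·T), with carry = (r + u) = 0.0737 + 0.0190 = 0.0927
F* = 2947 · e^(0.0927 × 7/12) = 2947 · e^0.054075 = 2947 × 1.055564 = $3110.7471
Market $3208 > fair $3110.7471: forward overpriced → cash-and-carry (buy spot, short the forward).
At maturity, profit = |F_mkt − F*| = |3208 − 3110.7471| = $97 per tonne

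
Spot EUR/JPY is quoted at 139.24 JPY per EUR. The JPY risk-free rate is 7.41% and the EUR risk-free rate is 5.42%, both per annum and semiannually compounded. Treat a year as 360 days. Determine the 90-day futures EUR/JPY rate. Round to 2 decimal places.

139.91

By covered interest parity, F = S · (1+r_JPY/2)^(2T) / (1+r_EUR/2)^(2T)
= 139.24 × 1.018357 / 1.013459 = 139.24 × 1.004833
F = 139.91 JPY per EUR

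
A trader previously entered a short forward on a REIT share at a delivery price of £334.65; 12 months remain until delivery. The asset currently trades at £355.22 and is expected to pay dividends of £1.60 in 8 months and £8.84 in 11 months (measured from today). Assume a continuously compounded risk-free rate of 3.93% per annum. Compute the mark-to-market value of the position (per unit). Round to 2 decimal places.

-£23.38

PV(remaining dividends) I = 1.60·e^(−0.0393·8/12) + 8.84·e^(−0.0393·11/12) = 10.0858
Current forward F = (S − I)·e^(rT) = (355.22 − 10.0858)·e^(0.0393·12/12) = 345.1342 × 1.040082 = 358.9679
Value (long) = (F − K)·e^(−rT) = (358.9679 − 334.65) × 0.961462 = 23.3807
Short position value = −(long value) = -£23.38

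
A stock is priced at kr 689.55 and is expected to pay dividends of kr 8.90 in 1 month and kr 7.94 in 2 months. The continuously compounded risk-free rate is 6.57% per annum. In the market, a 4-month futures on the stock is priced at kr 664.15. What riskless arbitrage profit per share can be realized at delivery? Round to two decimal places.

kr 23.59 per share

PV(dividends) I = 8.90·e^(−0.0657·1/12) + 7.94·e^(−0.0657·2/12) = 16.7049
Fair futures F* = (S − I)·e^(rT) = (689.55 − 16.7049)·e^0.021900 = 672.8451 × 1.022142 = 687.7432
Market kr 664.15 < fair 687.7432: forward underpriced → reverse cash-and-carry (short the stock, invest proceeds at r, pay the dividends, go long the forward).
Profit at T = |F_mkt − F*| = |664.15 − 687.7432| = kr 23.59 per share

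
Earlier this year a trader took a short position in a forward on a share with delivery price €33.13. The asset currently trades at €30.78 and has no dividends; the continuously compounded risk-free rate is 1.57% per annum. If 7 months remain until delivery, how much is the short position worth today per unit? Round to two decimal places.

€2.05

Current fair forward for the remaining 7 months: F = S·e^(r·T), r = 0.0157
F = 30.78 · e^(0.0157 × 7/12) = 30.78 × 1.009200 = 31.0632
Value of long forward = (F − K)·e^(−rT) = (31.0632 − 33.13) · e^(−0.0157·7/12)
= -2.0668 × 0.990883 = -2.05
Short position value = −(long value) = €2.05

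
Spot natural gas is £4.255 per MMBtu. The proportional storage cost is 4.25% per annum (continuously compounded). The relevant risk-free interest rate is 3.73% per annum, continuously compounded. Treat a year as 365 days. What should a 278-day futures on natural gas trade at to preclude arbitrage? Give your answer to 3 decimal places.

£4.522 per MMBtu

Net carry = r + u − y = 0.0373 + 0.0425 − 0.0000 = 0.0798
F = S·e^((r+u−y)T) = 4.255 · e^(0.0798 × 278/365) = 4.255 · e^0.060779
= 4.255 × 1.062664 = £4.522 per MMBtu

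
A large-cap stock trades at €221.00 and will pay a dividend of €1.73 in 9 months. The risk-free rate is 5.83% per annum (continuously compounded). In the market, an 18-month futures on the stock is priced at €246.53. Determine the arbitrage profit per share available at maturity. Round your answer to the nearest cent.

PV(dividends) I = 1.73·e^(−0.0583·9/12) = 1.6560
Fair futures F* = (S − I)·e^(rT) = (221.00 − 1.6560)·e^0.087450 = 219.3440 × 1.091388 = 239.3894
Market €246.53 > fair 239.3894: forward overpriced → cash-and-carry (borrow at r, buy the stock and collect the dividends, short the forward).
Profit at T = |F_mkt − F*| = |246.53 − 239.3894| = €7.14 per share

€7.14 per share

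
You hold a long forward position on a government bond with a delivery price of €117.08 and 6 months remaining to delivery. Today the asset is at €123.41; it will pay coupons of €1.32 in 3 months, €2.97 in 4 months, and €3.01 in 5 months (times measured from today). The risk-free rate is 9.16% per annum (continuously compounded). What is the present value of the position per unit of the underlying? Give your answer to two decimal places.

€4.50

PV(remaining coupons) I = 1.32·e^(−0.0916·3/12) + 2.97·e^(−0.0916·4/12) + 3.01·e^(−0.0916·5/12) = 7.0681
Current forward F = (S − I)·e^(rT) = (123.41 − 7.0681)·e^(0.0916·6/12) = 116.3419 × 1.046865 = 121.7943
Value (long) = (F − K)·e^(−rT) = (121.7943 − 117.08) × 0.955233 = 4.5033
Value = €4.50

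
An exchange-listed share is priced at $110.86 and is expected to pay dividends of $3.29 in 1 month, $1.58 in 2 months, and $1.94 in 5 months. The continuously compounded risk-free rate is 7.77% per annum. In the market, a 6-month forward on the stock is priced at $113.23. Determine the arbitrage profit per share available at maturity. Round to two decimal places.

$4.95 per share

PV(dividends) I = 3.29·e^(−0.0777·1/12) + 1.58·e^(−0.0777·2/12) + 1.94·e^(−0.0777·5/12) = 6.7066
Fair forward F* = (S − I)·e^(rT) = (110.86 − 6.7066)·e^0.038850 = 104.1534 × 1.039615 = 108.2794
Market $113.23 > fair 108.2794: forward overpriced → cash-and-carry (borrow at r, buy the stock and collect the dividends, short the forward).
Profit at T = |F_mkt − F*| = |113.23 − 108.2794| = $4.95 per share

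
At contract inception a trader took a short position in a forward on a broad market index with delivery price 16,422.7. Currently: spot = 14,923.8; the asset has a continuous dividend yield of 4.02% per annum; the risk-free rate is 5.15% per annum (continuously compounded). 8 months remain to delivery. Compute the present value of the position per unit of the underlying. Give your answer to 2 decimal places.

Current fair forward for the remaining 8 months: F = S·e^((r − q)·T), (r − q) = 0.0515 − 0.0402 = 0.0113
F = 14923.8 · e^(0.0113 × 8/12) = 14923.8 × 1.00756178 = 15036.6505
Value of long forward = (F − K)·e^(−rT) = (15036.6505 − 16422.7) · e^(−0.0515·8/12)
= -1386.0495 × 0.96624937 = -1339.27
Short position value = −(long value) = 1339.27

1339.27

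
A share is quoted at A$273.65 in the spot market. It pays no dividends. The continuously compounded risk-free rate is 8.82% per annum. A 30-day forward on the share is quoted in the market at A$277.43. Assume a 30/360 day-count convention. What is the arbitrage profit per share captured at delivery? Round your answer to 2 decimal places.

A$1.76 per share

Fair forward: F* = S·e^(carry·T), with carry = r = 0.0882
F* = 273.65 · e^(0.0882 × 30/360) = 273.65 · e^0.007350 = 273.65 × 1.007377 = A$275.6687
Market A$277.43 > fair A$275.6687: forward overpriced → cash-and-carry (buy spot, short the forward).
At maturity, profit = |F_mkt − F*| = |277.43 − 275.6687| = A$1.76 per share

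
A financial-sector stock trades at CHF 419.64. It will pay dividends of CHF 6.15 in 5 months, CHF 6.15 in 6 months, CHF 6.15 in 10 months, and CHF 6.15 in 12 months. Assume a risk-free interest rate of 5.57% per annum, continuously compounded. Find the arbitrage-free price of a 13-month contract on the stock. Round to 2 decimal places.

CHF 420.59

PV(dividends) I = 6.15·e^(−0.0557·5/12) + 6.15·e^(−0.0557·6/12) + 6.15·e^(−0.0557·10/12) + 6.15·e^(−0.0557·12/12)
I = 6.0089 + 5.9811 + 5.8711 + 5.8168 = 23.6779
F = (S − I)·e^(rT) = (419.64 − 23.6779) · e^(0.0557·13/12)
= 395.9621 · e^0.060342 = 395.9621 × 1.062200 = CHF 420.59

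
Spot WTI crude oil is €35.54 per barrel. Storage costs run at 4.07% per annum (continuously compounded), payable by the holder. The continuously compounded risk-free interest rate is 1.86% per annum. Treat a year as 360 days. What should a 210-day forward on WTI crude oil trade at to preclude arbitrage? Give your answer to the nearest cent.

Net carry = r + u − y = 0.0186 + 0.0407 − 0.0000 = 0.0593
F = S·e^((r+u−y)T) = 35.54 · e^(0.0593 × 210/360) = 35.54 · e^0.034592
= 35.54 × 1.035197 = €36.79 per barrel

€36.79 per barrel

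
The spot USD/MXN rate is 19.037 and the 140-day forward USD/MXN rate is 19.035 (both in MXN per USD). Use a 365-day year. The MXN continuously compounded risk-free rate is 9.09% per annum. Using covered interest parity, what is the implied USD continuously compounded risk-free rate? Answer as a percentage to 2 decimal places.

9.12%

F = S·e^((r_MXN − r_USD)T) ⇒ r_USD = r_MXN − ln(F/S)/T
ln(19.035/19.037) = -0.000105; /(140/365) = -0.000274
r_USD = 0.0909 + 0.000274 = 0.091174
r_USD = 9.12%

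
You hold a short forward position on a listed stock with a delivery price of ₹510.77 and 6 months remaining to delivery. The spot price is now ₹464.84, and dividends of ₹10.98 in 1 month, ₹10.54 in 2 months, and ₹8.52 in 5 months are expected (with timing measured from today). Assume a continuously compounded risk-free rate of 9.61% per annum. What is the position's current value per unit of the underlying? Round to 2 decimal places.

₹51.42

PV(remaining dividends) I = 10.98·e^(−0.0961·1/12) + 10.54·e^(−0.0961·2/12) + 8.52·e^(−0.0961·5/12) = 29.4505
Current forward F = (S − I)·e^(rT) = (464.84 − 29.4505)·e^(0.0961·6/12) = 435.3895 × 1.049223 = 456.8207
Value (long) = (F − K)·e^(−rT) = (456.8207 − 510.77) × 0.953086 = -51.4183
Short position value = −(long value) = ₹51.42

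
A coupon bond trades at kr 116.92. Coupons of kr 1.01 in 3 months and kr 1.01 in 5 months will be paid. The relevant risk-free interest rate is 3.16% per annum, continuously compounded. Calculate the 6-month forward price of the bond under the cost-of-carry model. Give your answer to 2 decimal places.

kr 116.75

PV(coupons) I = 1.01·e^(−0.0316·3/12) + 1.01·e^(−0.0316·5/12)
I = 1.0021 + 0.9968 = 1.9989
F = (S − I)·e^(rT) = (116.92 − 1.9989) · e^(0.0316·6/12)
= 114.9211 · e^0.015800 = 114.9211 × 1.015925 = kr 116.75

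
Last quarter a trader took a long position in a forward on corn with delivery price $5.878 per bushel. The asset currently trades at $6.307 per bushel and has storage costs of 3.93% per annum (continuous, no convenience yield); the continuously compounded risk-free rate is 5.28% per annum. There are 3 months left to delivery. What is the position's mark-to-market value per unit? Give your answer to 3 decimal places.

Current fair forward for the remaining 3 months: F = S·e^((r + u)·T), (r + u) = 0.0528 + 0.0393 = 0.0921
F = 6.307 · e^(0.0921 × 3/12) = 6.307 × 1.023292 = 6.4539
Value of long forward = (F − K)·e^(−rT) = (6.4539 − 5.878) · e^(−0.0528·3/12)
= 0.5759 × 0.986887 = 0.568

$0.568 per bushel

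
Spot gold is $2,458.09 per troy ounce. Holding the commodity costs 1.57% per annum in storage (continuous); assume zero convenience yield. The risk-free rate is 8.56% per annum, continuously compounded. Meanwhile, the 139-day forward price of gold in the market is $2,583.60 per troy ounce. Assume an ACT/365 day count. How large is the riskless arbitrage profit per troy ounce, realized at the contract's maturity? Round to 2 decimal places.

$28.83 per troy ounce

Fair forward: F* = S·e^(carry·T), with carry = (r + u) = 0.0856 + 0.0157 = 0.1013
F* = 2458.09 · e^(0.1013 × 139/365) = 2458.09 · e^0.03857726 = 2458.09 × 1.03933102 = $2554.7692
Market $2583.60 > fair $2554.7692: forward overpriced → cash-and-carry (buy spot, short the forward).
At maturity, profit = |F_mkt − F*| = |2583.60 − 2554.7692| = $28.83 per troy ounce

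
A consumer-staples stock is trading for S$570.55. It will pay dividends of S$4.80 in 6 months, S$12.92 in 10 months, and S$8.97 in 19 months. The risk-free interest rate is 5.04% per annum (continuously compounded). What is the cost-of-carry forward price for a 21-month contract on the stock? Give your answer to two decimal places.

S$595.47

PV(dividends) I = 4.80·e^(−0.0504·6/12) + 12.92·e^(−0.0504·10/12) + 8.97·e^(−0.0504·19/12)
I = 4.6806 + 12.3886 + 8.2820 = 25.3512
F = (S − I)·e^(rT) = (570.55 − 25.3512) · e^(0.0504·21/12)
= 545.1988 · e^0.088200 = 545.1988 × 1.092207 = S$595.47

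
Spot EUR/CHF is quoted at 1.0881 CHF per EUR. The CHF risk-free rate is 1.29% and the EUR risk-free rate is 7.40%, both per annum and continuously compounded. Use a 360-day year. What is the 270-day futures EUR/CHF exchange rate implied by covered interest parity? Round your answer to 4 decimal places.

F = S·e^((r_CHF − r_EUR)T) = 1.0881 · e^((0.0129 − 0.0740) × 270/360)
= 1.0881 · e^-0.045825 = 1.0881 × 0.955209
F = 1.0394 CHF per EUR

1.0394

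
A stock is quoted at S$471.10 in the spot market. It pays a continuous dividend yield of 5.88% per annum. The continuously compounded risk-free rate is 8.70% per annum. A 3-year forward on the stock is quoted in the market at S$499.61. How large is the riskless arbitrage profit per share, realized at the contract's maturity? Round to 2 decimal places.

S$13.08 per share

Fair forward: F* = S·e^(carry·T), with carry = (r − q) = 0.0870 − 0.0588 = 0.0282
F* = 471.10 · e^(0.0282 × 3) = 471.10 · e^0.084600 = 471.10 × 1.088282 = S$512.6897
Market S$499.61 < fair S$512.6897: forward underpriced → reverse cash-and-carry (short spot, go long the forward).
At maturity, profit = |F_mkt − F*| = |499.61 − 512.6897| = S$13.08 per share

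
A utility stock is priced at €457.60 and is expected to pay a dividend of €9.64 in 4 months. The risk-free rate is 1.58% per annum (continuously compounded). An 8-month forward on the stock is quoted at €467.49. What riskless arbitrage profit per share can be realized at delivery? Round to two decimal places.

PV(dividends) I = 9.64·e^(−0.0158·4/12) = 9.5894
Fair forward F* = (S − I)·e^(rT) = (457.60 − 9.5894)·e^0.010533 = 448.0106 × 1.010589 = 452.7546
Market €467.49 > fair 452.7546: forward overpriced → cash-and-carry (borrow at r, buy the stock and collect the dividends, short the forward).
Profit at T = |F_mkt − F*| = |467.49 − 452.7546| = €14.74 per share

€14.74 per share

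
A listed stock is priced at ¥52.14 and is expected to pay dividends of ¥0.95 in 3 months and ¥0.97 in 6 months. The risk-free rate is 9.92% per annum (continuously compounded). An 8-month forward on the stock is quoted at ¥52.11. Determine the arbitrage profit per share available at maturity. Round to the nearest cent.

¥1.62 per share

PV(dividends) I = 0.95·e^(−0.0992·3/12) + 0.97·e^(−0.0992·6/12) = 1.8498
Fair forward F* = (S − I)·e^(rT) = (52.14 − 1.8498)·e^0.066133 = 50.2902 × 1.068369 = 53.7285
Market ¥52.11 < fair 53.7285: forward underpriced → reverse cash-and-carry (short the stock, invest proceeds at r, pay the dividends, go long the forward).
Profit at T = |F_mkt − F*| = |52.11 − 53.7285| = ¥1.62 per share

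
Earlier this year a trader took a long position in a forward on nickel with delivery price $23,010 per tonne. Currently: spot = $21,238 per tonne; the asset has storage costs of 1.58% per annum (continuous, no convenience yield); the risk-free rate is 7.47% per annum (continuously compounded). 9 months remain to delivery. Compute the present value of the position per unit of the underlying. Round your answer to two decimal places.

Current fair forward for the remaining 9 months: F = S·e^((r + u)·T), (r + u) = 0.0747 + 0.0158 = 0.0905
F = 21238 · e^(0.0905 × 9/12) = 21238 × 1.07023152 = 22729.5770
Value of long forward = (F − K)·e^(−rT) = (22729.5770 − 23010) · e^(−0.0747·9/12)
= -280.4230 × 0.94551550 = -265.14

-$265.14 per tonne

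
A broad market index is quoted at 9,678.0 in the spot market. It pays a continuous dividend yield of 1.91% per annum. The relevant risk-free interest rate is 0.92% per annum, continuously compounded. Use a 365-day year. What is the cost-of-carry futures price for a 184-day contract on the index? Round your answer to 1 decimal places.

9,629.8

F = S·e^((r − q)T) = 9678.0 · e^((0.0092 − 0.0191) × 184/365)
= 9678.0 · e^-0.004991 = 9678.0 × 0.995021
F = 9,629.8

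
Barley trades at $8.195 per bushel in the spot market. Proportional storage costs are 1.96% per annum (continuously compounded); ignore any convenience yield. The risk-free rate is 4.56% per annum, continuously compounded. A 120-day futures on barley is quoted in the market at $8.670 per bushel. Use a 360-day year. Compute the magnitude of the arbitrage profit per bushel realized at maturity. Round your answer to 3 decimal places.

Fair futures: F* = S·e^(carry·T), with carry = (r + u) = 0.0456 + 0.0196 = 0.0652
F* = 8.195 · e^(0.0652 × 120/360) = 8.195 · e^0.021733 = 8.195 × 1.021971 = $8.3751
Market $8.670 > fair $8.3751: forward overpriced → cash-and-carry (buy spot, short the forward).
At maturity, profit = |F_mkt − F*| = |8.670 − 8.3751| = $0.295 per bushel

$0.295 per bushel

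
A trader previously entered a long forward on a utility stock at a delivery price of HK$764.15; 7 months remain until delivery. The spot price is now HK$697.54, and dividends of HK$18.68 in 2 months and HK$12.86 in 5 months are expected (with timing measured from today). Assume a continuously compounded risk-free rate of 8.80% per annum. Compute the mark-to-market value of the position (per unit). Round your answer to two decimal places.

-HK$59.18

PV(remaining dividends) I = 18.68·e^(−0.0880·2/12) + 12.86·e^(−0.0880·5/12) = 30.8050
Current forward F = (S − I)·e^(rT) = (697.54 − 30.8050)·e^(0.0880·7/12) = 666.7350 × 1.052674 = 701.8546
Value (long) = (F − K)·e^(−rT) = (701.8546 − 764.15) × 0.949962 = -59.1783
Value = -HK$59.18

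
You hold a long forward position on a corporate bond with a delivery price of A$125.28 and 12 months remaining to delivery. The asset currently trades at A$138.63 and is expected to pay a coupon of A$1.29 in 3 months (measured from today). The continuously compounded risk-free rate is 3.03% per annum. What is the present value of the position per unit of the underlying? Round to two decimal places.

A$15.81

PV(remaining coupons) I = 1.29·e^(−0.0303·3/12) = 1.2803
Current forward F = (S − I)·e^(rT) = (138.63 − 1.2803)·e^(0.0303·12/12) = 137.3497 × 1.030764 = 141.5751
Value (long) = (F − K)·e^(−rT) = (141.5751 − 125.28) × 0.970154 = 15.8088
Value = A$15.81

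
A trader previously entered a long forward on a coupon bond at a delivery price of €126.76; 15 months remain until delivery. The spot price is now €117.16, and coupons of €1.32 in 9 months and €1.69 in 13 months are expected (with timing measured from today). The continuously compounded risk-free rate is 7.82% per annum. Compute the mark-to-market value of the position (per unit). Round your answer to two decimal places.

PV(remaining coupons) I = 1.32·e^(−0.0782·9/12) + 1.69·e^(−0.0782·13/12) = 2.7975
Current forward F = (S − I)·e^(rT) = (117.16 − 2.7975)·e^(0.0782·15/12) = 114.3625 × 1.102687 = 126.1060
Value (long) = (F − K)·e^(−rT) = (126.1060 − 126.76) × 0.906876 = -0.5931
Value = -€0.59

-€0.59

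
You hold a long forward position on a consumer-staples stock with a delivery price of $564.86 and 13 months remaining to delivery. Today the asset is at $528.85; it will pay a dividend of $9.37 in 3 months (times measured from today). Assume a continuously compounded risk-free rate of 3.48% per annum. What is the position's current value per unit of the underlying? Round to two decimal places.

-$24.40

PV(remaining dividends) I = 9.37·e^(−0.0348·3/12) = 9.2888
Current forward F = (S − I)·e^(rT) = (528.85 − 9.2888)·e^(0.0348·13/12) = 519.5612 × 1.038420 = 539.5227
Value (long) = (F − K)·e^(−rT) = (539.5227 − 564.86) × 0.963002 = -24.3999
Value = -$24.40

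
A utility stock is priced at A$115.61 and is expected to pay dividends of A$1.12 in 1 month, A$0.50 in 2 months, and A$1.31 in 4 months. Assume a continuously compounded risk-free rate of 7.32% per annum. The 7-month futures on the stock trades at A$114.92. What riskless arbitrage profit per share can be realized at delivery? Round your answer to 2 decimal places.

A$2.72 per share

PV(dividends) I = 1.12·e^(−0.0732·1/12) + 0.50·e^(−0.0732·2/12) + 1.31·e^(−0.0732·4/12) = 2.8855
Fair futures F* = (S − I)·e^(rT) = (115.61 − 2.8855)·e^0.042700 = 112.7245 × 1.043625 = 117.6421
Market A$114.92 < fair 117.6421: forward underpriced → reverse cash-and-carry (short the stock, invest proceeds at r, pay the dividends, go long the forward).
Profit at T = |F_mkt − F*| = |114.92 − 117.6421| = A$2.72 per share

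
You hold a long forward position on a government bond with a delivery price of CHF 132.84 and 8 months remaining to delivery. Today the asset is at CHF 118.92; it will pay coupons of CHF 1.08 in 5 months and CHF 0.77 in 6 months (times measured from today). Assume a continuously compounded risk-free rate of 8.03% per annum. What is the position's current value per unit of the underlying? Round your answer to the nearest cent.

PV(remaining coupons) I = 1.08·e^(−0.0803·5/12) + 0.77·e^(−0.0803·6/12) = 1.7842
Current forward F = (S − I)·e^(rT) = (118.92 − 1.7842)·e^(0.0803·8/12) = 117.1358 × 1.054992 = 123.5773
Value (long) = (F − K)·e^(−rT) = (123.5773 − 132.84) × 0.947874 = -8.7799
Value = -CHF 8.78

-CHF 8.78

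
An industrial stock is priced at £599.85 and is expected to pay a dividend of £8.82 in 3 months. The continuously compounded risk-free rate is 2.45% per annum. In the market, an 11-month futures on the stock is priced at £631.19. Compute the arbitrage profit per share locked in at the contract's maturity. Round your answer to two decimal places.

PV(dividends) I = 8.82·e^(−0.0245·3/12) = 8.7661
Fair futures F* = (S − I)·e^(rT) = (599.85 − 8.7661)·e^0.022458 = 591.0839 × 1.022712 = 604.5086
Market £631.19 > fair 604.5086: forward overpriced → cash-and-carry (borrow at r, buy the stock and collect the dividends, short the forward).
Profit at T = |F_mkt − F*| = |631.19 − 604.5086| = £26.68 per share

£26.68 per share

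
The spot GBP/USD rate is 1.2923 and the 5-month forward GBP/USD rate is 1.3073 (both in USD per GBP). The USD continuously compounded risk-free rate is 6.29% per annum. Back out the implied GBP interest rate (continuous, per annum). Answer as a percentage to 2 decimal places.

3.52%

F = S·e^((r_USD − r_GBP)T) ⇒ r_GBP = r_USD − ln(F/S)/T
ln(1.3073/1.2923) = 0.011540; /(5/12) = 0.027696
r_GBP = 0.0629 − 0.027696 = 0.035204
r_GBP = 3.52%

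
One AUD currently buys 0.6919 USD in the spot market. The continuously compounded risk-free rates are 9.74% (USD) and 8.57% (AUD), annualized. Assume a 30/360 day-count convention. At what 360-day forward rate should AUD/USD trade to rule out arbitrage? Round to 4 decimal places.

F = S·e^((r_USD − r_AUD)T) = 0.6919 · e^((0.0974 − 0.0857) × 360/360)
= 0.6919 · e^0.011700 = 0.6919 × 1.011769
F = 0.7000 USD per AUD

0.7000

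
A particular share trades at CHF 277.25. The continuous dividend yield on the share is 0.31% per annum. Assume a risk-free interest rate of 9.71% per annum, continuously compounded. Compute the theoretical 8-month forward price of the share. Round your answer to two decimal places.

CHF 295.18

F = S·e^((r − q)T) = 277.25 · e^((0.0971 − 0.0031) × 8/12)
= 277.25 · e^0.062667 = 277.25 × 1.064672
F = CHF 295.18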